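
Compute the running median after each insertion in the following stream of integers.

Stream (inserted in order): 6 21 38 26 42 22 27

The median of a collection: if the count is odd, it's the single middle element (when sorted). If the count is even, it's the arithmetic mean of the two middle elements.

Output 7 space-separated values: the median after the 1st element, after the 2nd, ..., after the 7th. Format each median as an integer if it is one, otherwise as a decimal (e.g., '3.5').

Answer: 6 13.5 21 23.5 26 24 26

Derivation:
Step 1: insert 6 -> lo=[6] (size 1, max 6) hi=[] (size 0) -> median=6
Step 2: insert 21 -> lo=[6] (size 1, max 6) hi=[21] (size 1, min 21) -> median=13.5
Step 3: insert 38 -> lo=[6, 21] (size 2, max 21) hi=[38] (size 1, min 38) -> median=21
Step 4: insert 26 -> lo=[6, 21] (size 2, max 21) hi=[26, 38] (size 2, min 26) -> median=23.5
Step 5: insert 42 -> lo=[6, 21, 26] (size 3, max 26) hi=[38, 42] (size 2, min 38) -> median=26
Step 6: insert 22 -> lo=[6, 21, 22] (size 3, max 22) hi=[26, 38, 42] (size 3, min 26) -> median=24
Step 7: insert 27 -> lo=[6, 21, 22, 26] (size 4, max 26) hi=[27, 38, 42] (size 3, min 27) -> median=26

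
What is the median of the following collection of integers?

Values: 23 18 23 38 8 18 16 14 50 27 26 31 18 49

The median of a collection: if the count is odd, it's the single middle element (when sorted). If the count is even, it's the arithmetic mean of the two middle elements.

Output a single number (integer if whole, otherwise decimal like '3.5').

Answer: 23

Derivation:
Step 1: insert 23 -> lo=[23] (size 1, max 23) hi=[] (size 0) -> median=23
Step 2: insert 18 -> lo=[18] (size 1, max 18) hi=[23] (size 1, min 23) -> median=20.5
Step 3: insert 23 -> lo=[18, 23] (size 2, max 23) hi=[23] (size 1, min 23) -> median=23
Step 4: insert 38 -> lo=[18, 23] (size 2, max 23) hi=[23, 38] (size 2, min 23) -> median=23
Step 5: insert 8 -> lo=[8, 18, 23] (size 3, max 23) hi=[23, 38] (size 2, min 23) -> median=23
Step 6: insert 18 -> lo=[8, 18, 18] (size 3, max 18) hi=[23, 23, 38] (size 3, min 23) -> median=20.5
Step 7: insert 16 -> lo=[8, 16, 18, 18] (size 4, max 18) hi=[23, 23, 38] (size 3, min 23) -> median=18
Step 8: insert 14 -> lo=[8, 14, 16, 18] (size 4, max 18) hi=[18, 23, 23, 38] (size 4, min 18) -> median=18
Step 9: insert 50 -> lo=[8, 14, 16, 18, 18] (size 5, max 18) hi=[23, 23, 38, 50] (size 4, min 23) -> median=18
Step 10: insert 27 -> lo=[8, 14, 16, 18, 18] (size 5, max 18) hi=[23, 23, 27, 38, 50] (size 5, min 23) -> median=20.5
Step 11: insert 26 -> lo=[8, 14, 16, 18, 18, 23] (size 6, max 23) hi=[23, 26, 27, 38, 50] (size 5, min 23) -> median=23
Step 12: insert 31 -> lo=[8, 14, 16, 18, 18, 23] (size 6, max 23) hi=[23, 26, 27, 31, 38, 50] (size 6, min 23) -> median=23
Step 13: insert 18 -> lo=[8, 14, 16, 18, 18, 18, 23] (size 7, max 23) hi=[23, 26, 27, 31, 38, 50] (size 6, min 23) -> median=23
Step 14: insert 49 -> lo=[8, 14, 16, 18, 18, 18, 23] (size 7, max 23) hi=[23, 26, 27, 31, 38, 49, 50] (size 7, min 23) -> median=23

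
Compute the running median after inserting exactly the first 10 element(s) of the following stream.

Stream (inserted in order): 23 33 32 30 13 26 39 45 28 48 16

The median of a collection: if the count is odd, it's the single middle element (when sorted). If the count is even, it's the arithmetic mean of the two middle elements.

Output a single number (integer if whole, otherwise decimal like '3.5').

Step 1: insert 23 -> lo=[23] (size 1, max 23) hi=[] (size 0) -> median=23
Step 2: insert 33 -> lo=[23] (size 1, max 23) hi=[33] (size 1, min 33) -> median=28
Step 3: insert 32 -> lo=[23, 32] (size 2, max 32) hi=[33] (size 1, min 33) -> median=32
Step 4: insert 30 -> lo=[23, 30] (size 2, max 30) hi=[32, 33] (size 2, min 32) -> median=31
Step 5: insert 13 -> lo=[13, 23, 30] (size 3, max 30) hi=[32, 33] (size 2, min 32) -> median=30
Step 6: insert 26 -> lo=[13, 23, 26] (size 3, max 26) hi=[30, 32, 33] (size 3, min 30) -> median=28
Step 7: insert 39 -> lo=[13, 23, 26, 30] (size 4, max 30) hi=[32, 33, 39] (size 3, min 32) -> median=30
Step 8: insert 45 -> lo=[13, 23, 26, 30] (size 4, max 30) hi=[32, 33, 39, 45] (size 4, min 32) -> median=31
Step 9: insert 28 -> lo=[13, 23, 26, 28, 30] (size 5, max 30) hi=[32, 33, 39, 45] (size 4, min 32) -> median=30
Step 10: insert 48 -> lo=[13, 23, 26, 28, 30] (size 5, max 30) hi=[32, 33, 39, 45, 48] (size 5, min 32) -> median=31

Answer: 31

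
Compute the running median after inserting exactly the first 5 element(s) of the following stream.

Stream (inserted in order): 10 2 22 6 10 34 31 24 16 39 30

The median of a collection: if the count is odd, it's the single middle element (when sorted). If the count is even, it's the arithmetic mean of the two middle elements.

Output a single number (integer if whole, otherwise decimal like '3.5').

Answer: 10

Derivation:
Step 1: insert 10 -> lo=[10] (size 1, max 10) hi=[] (size 0) -> median=10
Step 2: insert 2 -> lo=[2] (size 1, max 2) hi=[10] (size 1, min 10) -> median=6
Step 3: insert 22 -> lo=[2, 10] (size 2, max 10) hi=[22] (size 1, min 22) -> median=10
Step 4: insert 6 -> lo=[2, 6] (size 2, max 6) hi=[10, 22] (size 2, min 10) -> median=8
Step 5: insert 10 -> lo=[2, 6, 10] (size 3, max 10) hi=[10, 22] (size 2, min 10) -> median=10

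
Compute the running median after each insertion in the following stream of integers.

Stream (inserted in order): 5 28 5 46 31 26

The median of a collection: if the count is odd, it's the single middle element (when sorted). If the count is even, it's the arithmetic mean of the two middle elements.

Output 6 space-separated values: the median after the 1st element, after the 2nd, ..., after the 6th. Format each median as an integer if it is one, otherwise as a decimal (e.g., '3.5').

Step 1: insert 5 -> lo=[5] (size 1, max 5) hi=[] (size 0) -> median=5
Step 2: insert 28 -> lo=[5] (size 1, max 5) hi=[28] (size 1, min 28) -> median=16.5
Step 3: insert 5 -> lo=[5, 5] (size 2, max 5) hi=[28] (size 1, min 28) -> median=5
Step 4: insert 46 -> lo=[5, 5] (size 2, max 5) hi=[28, 46] (size 2, min 28) -> median=16.5
Step 5: insert 31 -> lo=[5, 5, 28] (size 3, max 28) hi=[31, 46] (size 2, min 31) -> median=28
Step 6: insert 26 -> lo=[5, 5, 26] (size 3, max 26) hi=[28, 31, 46] (size 3, min 28) -> median=27

Answer: 5 16.5 5 16.5 28 27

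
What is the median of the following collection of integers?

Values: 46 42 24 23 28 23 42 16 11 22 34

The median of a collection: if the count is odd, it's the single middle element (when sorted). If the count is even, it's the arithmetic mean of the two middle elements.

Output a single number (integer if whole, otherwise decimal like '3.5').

Answer: 24

Derivation:
Step 1: insert 46 -> lo=[46] (size 1, max 46) hi=[] (size 0) -> median=46
Step 2: insert 42 -> lo=[42] (size 1, max 42) hi=[46] (size 1, min 46) -> median=44
Step 3: insert 24 -> lo=[24, 42] (size 2, max 42) hi=[46] (size 1, min 46) -> median=42
Step 4: insert 23 -> lo=[23, 24] (size 2, max 24) hi=[42, 46] (size 2, min 42) -> median=33
Step 5: insert 28 -> lo=[23, 24, 28] (size 3, max 28) hi=[42, 46] (size 2, min 42) -> median=28
Step 6: insert 23 -> lo=[23, 23, 24] (size 3, max 24) hi=[28, 42, 46] (size 3, min 28) -> median=26
Step 7: insert 42 -> lo=[23, 23, 24, 28] (size 4, max 28) hi=[42, 42, 46] (size 3, min 42) -> median=28
Step 8: insert 16 -> lo=[16, 23, 23, 24] (size 4, max 24) hi=[28, 42, 42, 46] (size 4, min 28) -> median=26
Step 9: insert 11 -> lo=[11, 16, 23, 23, 24] (size 5, max 24) hi=[28, 42, 42, 46] (size 4, min 28) -> median=24
Step 10: insert 22 -> lo=[11, 16, 22, 23, 23] (size 5, max 23) hi=[24, 28, 42, 42, 46] (size 5, min 24) -> median=23.5
Step 11: insert 34 -> lo=[11, 16, 22, 23, 23, 24] (size 6, max 24) hi=[28, 34, 42, 42, 46] (size 5, min 28) -> median=24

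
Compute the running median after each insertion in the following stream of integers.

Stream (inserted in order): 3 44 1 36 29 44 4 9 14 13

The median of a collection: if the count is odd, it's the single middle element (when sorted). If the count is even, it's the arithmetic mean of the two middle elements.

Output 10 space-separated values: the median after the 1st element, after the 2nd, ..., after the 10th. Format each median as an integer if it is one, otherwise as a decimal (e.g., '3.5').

Step 1: insert 3 -> lo=[3] (size 1, max 3) hi=[] (size 0) -> median=3
Step 2: insert 44 -> lo=[3] (size 1, max 3) hi=[44] (size 1, min 44) -> median=23.5
Step 3: insert 1 -> lo=[1, 3] (size 2, max 3) hi=[44] (size 1, min 44) -> median=3
Step 4: insert 36 -> lo=[1, 3] (size 2, max 3) hi=[36, 44] (size 2, min 36) -> median=19.5
Step 5: insert 29 -> lo=[1, 3, 29] (size 3, max 29) hi=[36, 44] (size 2, min 36) -> median=29
Step 6: insert 44 -> lo=[1, 3, 29] (size 3, max 29) hi=[36, 44, 44] (size 3, min 36) -> median=32.5
Step 7: insert 4 -> lo=[1, 3, 4, 29] (size 4, max 29) hi=[36, 44, 44] (size 3, min 36) -> median=29
Step 8: insert 9 -> lo=[1, 3, 4, 9] (size 4, max 9) hi=[29, 36, 44, 44] (size 4, min 29) -> median=19
Step 9: insert 14 -> lo=[1, 3, 4, 9, 14] (size 5, max 14) hi=[29, 36, 44, 44] (size 4, min 29) -> median=14
Step 10: insert 13 -> lo=[1, 3, 4, 9, 13] (size 5, max 13) hi=[14, 29, 36, 44, 44] (size 5, min 14) -> median=13.5

Answer: 3 23.5 3 19.5 29 32.5 29 19 14 13.5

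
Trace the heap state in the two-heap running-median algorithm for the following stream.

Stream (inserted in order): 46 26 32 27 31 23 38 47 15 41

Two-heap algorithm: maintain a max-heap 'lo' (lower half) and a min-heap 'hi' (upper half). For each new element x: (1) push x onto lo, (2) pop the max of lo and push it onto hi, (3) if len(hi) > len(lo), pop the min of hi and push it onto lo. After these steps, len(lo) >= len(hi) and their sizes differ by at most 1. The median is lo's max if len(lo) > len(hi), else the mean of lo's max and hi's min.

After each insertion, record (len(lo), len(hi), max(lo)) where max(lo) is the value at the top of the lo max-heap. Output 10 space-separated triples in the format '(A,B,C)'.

Step 1: insert 46 -> lo=[46] hi=[] -> (len(lo)=1, len(hi)=0, max(lo)=46)
Step 2: insert 26 -> lo=[26] hi=[46] -> (len(lo)=1, len(hi)=1, max(lo)=26)
Step 3: insert 32 -> lo=[26, 32] hi=[46] -> (len(lo)=2, len(hi)=1, max(lo)=32)
Step 4: insert 27 -> lo=[26, 27] hi=[32, 46] -> (len(lo)=2, len(hi)=2, max(lo)=27)
Step 5: insert 31 -> lo=[26, 27, 31] hi=[32, 46] -> (len(lo)=3, len(hi)=2, max(lo)=31)
Step 6: insert 23 -> lo=[23, 26, 27] hi=[31, 32, 46] -> (len(lo)=3, len(hi)=3, max(lo)=27)
Step 7: insert 38 -> lo=[23, 26, 27, 31] hi=[32, 38, 46] -> (len(lo)=4, len(hi)=3, max(lo)=31)
Step 8: insert 47 -> lo=[23, 26, 27, 31] hi=[32, 38, 46, 47] -> (len(lo)=4, len(hi)=4, max(lo)=31)
Step 9: insert 15 -> lo=[15, 23, 26, 27, 31] hi=[32, 38, 46, 47] -> (len(lo)=5, len(hi)=4, max(lo)=31)
Step 10: insert 41 -> lo=[15, 23, 26, 27, 31] hi=[32, 38, 41, 46, 47] -> (len(lo)=5, len(hi)=5, max(lo)=31)

Answer: (1,0,46) (1,1,26) (2,1,32) (2,2,27) (3,2,31) (3,3,27) (4,3,31) (4,4,31) (5,4,31) (5,5,31)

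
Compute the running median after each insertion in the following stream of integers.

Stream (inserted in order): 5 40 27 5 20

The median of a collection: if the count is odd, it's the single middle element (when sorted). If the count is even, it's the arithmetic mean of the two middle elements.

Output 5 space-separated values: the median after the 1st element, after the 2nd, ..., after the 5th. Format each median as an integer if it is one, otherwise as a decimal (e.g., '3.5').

Answer: 5 22.5 27 16 20

Derivation:
Step 1: insert 5 -> lo=[5] (size 1, max 5) hi=[] (size 0) -> median=5
Step 2: insert 40 -> lo=[5] (size 1, max 5) hi=[40] (size 1, min 40) -> median=22.5
Step 3: insert 27 -> lo=[5, 27] (size 2, max 27) hi=[40] (size 1, min 40) -> median=27
Step 4: insert 5 -> lo=[5, 5] (size 2, max 5) hi=[27, 40] (size 2, min 27) -> median=16
Step 5: insert 20 -> lo=[5, 5, 20] (size 3, max 20) hi=[27, 40] (size 2, min 27) -> median=20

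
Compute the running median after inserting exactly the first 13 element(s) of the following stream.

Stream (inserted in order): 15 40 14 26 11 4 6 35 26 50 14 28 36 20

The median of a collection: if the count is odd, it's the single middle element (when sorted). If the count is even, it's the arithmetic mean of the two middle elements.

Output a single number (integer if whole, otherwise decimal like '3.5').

Step 1: insert 15 -> lo=[15] (size 1, max 15) hi=[] (size 0) -> median=15
Step 2: insert 40 -> lo=[15] (size 1, max 15) hi=[40] (size 1, min 40) -> median=27.5
Step 3: insert 14 -> lo=[14, 15] (size 2, max 15) hi=[40] (size 1, min 40) -> median=15
Step 4: insert 26 -> lo=[14, 15] (size 2, max 15) hi=[26, 40] (size 2, min 26) -> median=20.5
Step 5: insert 11 -> lo=[11, 14, 15] (size 3, max 15) hi=[26, 40] (size 2, min 26) -> median=15
Step 6: insert 4 -> lo=[4, 11, 14] (size 3, max 14) hi=[15, 26, 40] (size 3, min 15) -> median=14.5
Step 7: insert 6 -> lo=[4, 6, 11, 14] (size 4, max 14) hi=[15, 26, 40] (size 3, min 15) -> median=14
Step 8: insert 35 -> lo=[4, 6, 11, 14] (size 4, max 14) hi=[15, 26, 35, 40] (size 4, min 15) -> median=14.5
Step 9: insert 26 -> lo=[4, 6, 11, 14, 15] (size 5, max 15) hi=[26, 26, 35, 40] (size 4, min 26) -> median=15
Step 10: insert 50 -> lo=[4, 6, 11, 14, 15] (size 5, max 15) hi=[26, 26, 35, 40, 50] (size 5, min 26) -> median=20.5
Step 11: insert 14 -> lo=[4, 6, 11, 14, 14, 15] (size 6, max 15) hi=[26, 26, 35, 40, 50] (size 5, min 26) -> median=15
Step 12: insert 28 -> lo=[4, 6, 11, 14, 14, 15] (size 6, max 15) hi=[26, 26, 28, 35, 40, 50] (size 6, min 26) -> median=20.5
Step 13: insert 36 -> lo=[4, 6, 11, 14, 14, 15, 26] (size 7, max 26) hi=[26, 28, 35, 36, 40, 50] (size 6, min 26) -> median=26

Answer: 26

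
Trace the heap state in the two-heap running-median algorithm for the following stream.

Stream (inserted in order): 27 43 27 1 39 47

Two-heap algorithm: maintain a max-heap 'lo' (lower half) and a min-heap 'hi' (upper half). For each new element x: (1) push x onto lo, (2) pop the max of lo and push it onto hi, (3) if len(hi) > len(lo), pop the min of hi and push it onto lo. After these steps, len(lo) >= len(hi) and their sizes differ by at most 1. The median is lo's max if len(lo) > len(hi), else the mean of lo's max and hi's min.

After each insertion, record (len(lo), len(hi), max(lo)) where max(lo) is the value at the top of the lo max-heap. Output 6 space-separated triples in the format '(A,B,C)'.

Answer: (1,0,27) (1,1,27) (2,1,27) (2,2,27) (3,2,27) (3,3,27)

Derivation:
Step 1: insert 27 -> lo=[27] hi=[] -> (len(lo)=1, len(hi)=0, max(lo)=27)
Step 2: insert 43 -> lo=[27] hi=[43] -> (len(lo)=1, len(hi)=1, max(lo)=27)
Step 3: insert 27 -> lo=[27, 27] hi=[43] -> (len(lo)=2, len(hi)=1, max(lo)=27)
Step 4: insert 1 -> lo=[1, 27] hi=[27, 43] -> (len(lo)=2, len(hi)=2, max(lo)=27)
Step 5: insert 39 -> lo=[1, 27, 27] hi=[39, 43] -> (len(lo)=3, len(hi)=2, max(lo)=27)
Step 6: insert 47 -> lo=[1, 27, 27] hi=[39, 43, 47] -> (len(lo)=3, len(hi)=3, max(lo)=27)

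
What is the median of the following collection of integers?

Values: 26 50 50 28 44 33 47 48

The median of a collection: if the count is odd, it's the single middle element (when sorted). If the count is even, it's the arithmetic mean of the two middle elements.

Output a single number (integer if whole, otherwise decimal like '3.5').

Step 1: insert 26 -> lo=[26] (size 1, max 26) hi=[] (size 0) -> median=26
Step 2: insert 50 -> lo=[26] (size 1, max 26) hi=[50] (size 1, min 50) -> median=38
Step 3: insert 50 -> lo=[26, 50] (size 2, max 50) hi=[50] (size 1, min 50) -> median=50
Step 4: insert 28 -> lo=[26, 28] (size 2, max 28) hi=[50, 50] (size 2, min 50) -> median=39
Step 5: insert 44 -> lo=[26, 28, 44] (size 3, max 44) hi=[50, 50] (size 2, min 50) -> median=44
Step 6: insert 33 -> lo=[26, 28, 33] (size 3, max 33) hi=[44, 50, 50] (size 3, min 44) -> median=38.5
Step 7: insert 47 -> lo=[26, 28, 33, 44] (size 4, max 44) hi=[47, 50, 50] (size 3, min 47) -> median=44
Step 8: insert 48 -> lo=[26, 28, 33, 44] (size 4, max 44) hi=[47, 48, 50, 50] (size 4, min 47) -> median=45.5

Answer: 45.5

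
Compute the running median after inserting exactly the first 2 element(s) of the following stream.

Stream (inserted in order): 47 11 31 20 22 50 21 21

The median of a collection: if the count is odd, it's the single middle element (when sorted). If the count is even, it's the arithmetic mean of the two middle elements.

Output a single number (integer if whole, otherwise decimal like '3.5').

Step 1: insert 47 -> lo=[47] (size 1, max 47) hi=[] (size 0) -> median=47
Step 2: insert 11 -> lo=[11] (size 1, max 11) hi=[47] (size 1, min 47) -> median=29

Answer: 29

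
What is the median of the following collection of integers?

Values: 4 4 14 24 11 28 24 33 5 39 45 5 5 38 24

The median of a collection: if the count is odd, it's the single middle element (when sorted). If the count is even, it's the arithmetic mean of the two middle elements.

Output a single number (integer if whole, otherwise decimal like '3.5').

Step 1: insert 4 -> lo=[4] (size 1, max 4) hi=[] (size 0) -> median=4
Step 2: insert 4 -> lo=[4] (size 1, max 4) hi=[4] (size 1, min 4) -> median=4
Step 3: insert 14 -> lo=[4, 4] (size 2, max 4) hi=[14] (size 1, min 14) -> median=4
Step 4: insert 24 -> lo=[4, 4] (size 2, max 4) hi=[14, 24] (size 2, min 14) -> median=9
Step 5: insert 11 -> lo=[4, 4, 11] (size 3, max 11) hi=[14, 24] (size 2, min 14) -> median=11
Step 6: insert 28 -> lo=[4, 4, 11] (size 3, max 11) hi=[14, 24, 28] (size 3, min 14) -> median=12.5
Step 7: insert 24 -> lo=[4, 4, 11, 14] (size 4, max 14) hi=[24, 24, 28] (size 3, min 24) -> median=14
Step 8: insert 33 -> lo=[4, 4, 11, 14] (size 4, max 14) hi=[24, 24, 28, 33] (size 4, min 24) -> median=19
Step 9: insert 5 -> lo=[4, 4, 5, 11, 14] (size 5, max 14) hi=[24, 24, 28, 33] (size 4, min 24) -> median=14
Step 10: insert 39 -> lo=[4, 4, 5, 11, 14] (size 5, max 14) hi=[24, 24, 28, 33, 39] (size 5, min 24) -> median=19
Step 11: insert 45 -> lo=[4, 4, 5, 11, 14, 24] (size 6, max 24) hi=[24, 28, 33, 39, 45] (size 5, min 24) -> median=24
Step 12: insert 5 -> lo=[4, 4, 5, 5, 11, 14] (size 6, max 14) hi=[24, 24, 28, 33, 39, 45] (size 6, min 24) -> median=19
Step 13: insert 5 -> lo=[4, 4, 5, 5, 5, 11, 14] (size 7, max 14) hi=[24, 24, 28, 33, 39, 45] (size 6, min 24) -> median=14
Step 14: insert 38 -> lo=[4, 4, 5, 5, 5, 11, 14] (size 7, max 14) hi=[24, 24, 28, 33, 38, 39, 45] (size 7, min 24) -> median=19
Step 15: insert 24 -> lo=[4, 4, 5, 5, 5, 11, 14, 24] (size 8, max 24) hi=[24, 24, 28, 33, 38, 39, 45] (size 7, min 24) -> median=24

Answer: 24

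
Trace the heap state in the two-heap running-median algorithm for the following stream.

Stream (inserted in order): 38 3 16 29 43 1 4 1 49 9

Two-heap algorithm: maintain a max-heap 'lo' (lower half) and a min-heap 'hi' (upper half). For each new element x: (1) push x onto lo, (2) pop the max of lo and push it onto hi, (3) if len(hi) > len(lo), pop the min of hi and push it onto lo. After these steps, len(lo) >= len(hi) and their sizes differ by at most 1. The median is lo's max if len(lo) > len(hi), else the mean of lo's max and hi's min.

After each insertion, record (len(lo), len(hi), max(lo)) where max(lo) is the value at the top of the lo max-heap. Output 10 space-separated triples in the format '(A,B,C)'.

Step 1: insert 38 -> lo=[38] hi=[] -> (len(lo)=1, len(hi)=0, max(lo)=38)
Step 2: insert 3 -> lo=[3] hi=[38] -> (len(lo)=1, len(hi)=1, max(lo)=3)
Step 3: insert 16 -> lo=[3, 16] hi=[38] -> (len(lo)=2, len(hi)=1, max(lo)=16)
Step 4: insert 29 -> lo=[3, 16] hi=[29, 38] -> (len(lo)=2, len(hi)=2, max(lo)=16)
Step 5: insert 43 -> lo=[3, 16, 29] hi=[38, 43] -> (len(lo)=3, len(hi)=2, max(lo)=29)
Step 6: insert 1 -> lo=[1, 3, 16] hi=[29, 38, 43] -> (len(lo)=3, len(hi)=3, max(lo)=16)
Step 7: insert 4 -> lo=[1, 3, 4, 16] hi=[29, 38, 43] -> (len(lo)=4, len(hi)=3, max(lo)=16)
Step 8: insert 1 -> lo=[1, 1, 3, 4] hi=[16, 29, 38, 43] -> (len(lo)=4, len(hi)=4, max(lo)=4)
Step 9: insert 49 -> lo=[1, 1, 3, 4, 16] hi=[29, 38, 43, 49] -> (len(lo)=5, len(hi)=4, max(lo)=16)
Step 10: insert 9 -> lo=[1, 1, 3, 4, 9] hi=[16, 29, 38, 43, 49] -> (len(lo)=5, len(hi)=5, max(lo)=9)

Answer: (1,0,38) (1,1,3) (2,1,16) (2,2,16) (3,2,29) (3,3,16) (4,3,16) (4,4,4) (5,4,16) (5,5,9)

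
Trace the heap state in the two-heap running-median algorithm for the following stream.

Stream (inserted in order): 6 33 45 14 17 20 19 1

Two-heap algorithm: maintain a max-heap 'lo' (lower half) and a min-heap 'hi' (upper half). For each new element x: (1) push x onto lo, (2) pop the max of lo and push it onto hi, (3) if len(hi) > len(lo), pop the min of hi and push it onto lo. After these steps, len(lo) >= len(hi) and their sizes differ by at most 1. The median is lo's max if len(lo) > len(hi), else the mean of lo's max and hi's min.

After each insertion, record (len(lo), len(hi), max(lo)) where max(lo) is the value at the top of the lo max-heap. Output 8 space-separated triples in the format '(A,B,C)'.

Step 1: insert 6 -> lo=[6] hi=[] -> (len(lo)=1, len(hi)=0, max(lo)=6)
Step 2: insert 33 -> lo=[6] hi=[33] -> (len(lo)=1, len(hi)=1, max(lo)=6)
Step 3: insert 45 -> lo=[6, 33] hi=[45] -> (len(lo)=2, len(hi)=1, max(lo)=33)
Step 4: insert 14 -> lo=[6, 14] hi=[33, 45] -> (len(lo)=2, len(hi)=2, max(lo)=14)
Step 5: insert 17 -> lo=[6, 14, 17] hi=[33, 45] -> (len(lo)=3, len(hi)=2, max(lo)=17)
Step 6: insert 20 -> lo=[6, 14, 17] hi=[20, 33, 45] -> (len(lo)=3, len(hi)=3, max(lo)=17)
Step 7: insert 19 -> lo=[6, 14, 17, 19] hi=[20, 33, 45] -> (len(lo)=4, len(hi)=3, max(lo)=19)
Step 8: insert 1 -> lo=[1, 6, 14, 17] hi=[19, 20, 33, 45] -> (len(lo)=4, len(hi)=4, max(lo)=17)

Answer: (1,0,6) (1,1,6) (2,1,33) (2,2,14) (3,2,17) (3,3,17) (4,3,19) (4,4,17)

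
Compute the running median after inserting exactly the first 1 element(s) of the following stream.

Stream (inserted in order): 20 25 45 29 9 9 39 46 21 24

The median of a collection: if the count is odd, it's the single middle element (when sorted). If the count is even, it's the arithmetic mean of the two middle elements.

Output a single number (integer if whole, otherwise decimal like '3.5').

Step 1: insert 20 -> lo=[20] (size 1, max 20) hi=[] (size 0) -> median=20

Answer: 20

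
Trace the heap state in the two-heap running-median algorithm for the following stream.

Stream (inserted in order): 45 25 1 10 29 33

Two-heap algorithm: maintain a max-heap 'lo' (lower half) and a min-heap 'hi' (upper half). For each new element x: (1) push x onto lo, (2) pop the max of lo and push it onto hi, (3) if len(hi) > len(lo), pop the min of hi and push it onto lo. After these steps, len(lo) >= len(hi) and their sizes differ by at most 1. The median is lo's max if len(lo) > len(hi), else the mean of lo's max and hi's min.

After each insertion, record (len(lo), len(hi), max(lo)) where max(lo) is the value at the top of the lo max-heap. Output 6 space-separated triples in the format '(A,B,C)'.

Answer: (1,0,45) (1,1,25) (2,1,25) (2,2,10) (3,2,25) (3,3,25)

Derivation:
Step 1: insert 45 -> lo=[45] hi=[] -> (len(lo)=1, len(hi)=0, max(lo)=45)
Step 2: insert 25 -> lo=[25] hi=[45] -> (len(lo)=1, len(hi)=1, max(lo)=25)
Step 3: insert 1 -> lo=[1, 25] hi=[45] -> (len(lo)=2, len(hi)=1, max(lo)=25)
Step 4: insert 10 -> lo=[1, 10] hi=[25, 45] -> (len(lo)=2, len(hi)=2, max(lo)=10)
Step 5: insert 29 -> lo=[1, 10, 25] hi=[29, 45] -> (len(lo)=3, len(hi)=2, max(lo)=25)
Step 6: insert 33 -> lo=[1, 10, 25] hi=[29, 33, 45] -> (len(lo)=3, len(hi)=3, max(lo)=25)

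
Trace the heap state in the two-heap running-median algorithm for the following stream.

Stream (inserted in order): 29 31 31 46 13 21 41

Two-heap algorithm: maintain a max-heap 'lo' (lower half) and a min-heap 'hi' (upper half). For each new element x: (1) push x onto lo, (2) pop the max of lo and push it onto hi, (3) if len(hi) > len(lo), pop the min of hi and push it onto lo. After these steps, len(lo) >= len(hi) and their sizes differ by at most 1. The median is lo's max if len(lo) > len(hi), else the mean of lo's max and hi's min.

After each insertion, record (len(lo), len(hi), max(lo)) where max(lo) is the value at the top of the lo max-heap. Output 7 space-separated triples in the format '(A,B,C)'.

Step 1: insert 29 -> lo=[29] hi=[] -> (len(lo)=1, len(hi)=0, max(lo)=29)
Step 2: insert 31 -> lo=[29] hi=[31] -> (len(lo)=1, len(hi)=1, max(lo)=29)
Step 3: insert 31 -> lo=[29, 31] hi=[31] -> (len(lo)=2, len(hi)=1, max(lo)=31)
Step 4: insert 46 -> lo=[29, 31] hi=[31, 46] -> (len(lo)=2, len(hi)=2, max(lo)=31)
Step 5: insert 13 -> lo=[13, 29, 31] hi=[31, 46] -> (len(lo)=3, len(hi)=2, max(lo)=31)
Step 6: insert 21 -> lo=[13, 21, 29] hi=[31, 31, 46] -> (len(lo)=3, len(hi)=3, max(lo)=29)
Step 7: insert 41 -> lo=[13, 21, 29, 31] hi=[31, 41, 46] -> (len(lo)=4, len(hi)=3, max(lo)=31)

Answer: (1,0,29) (1,1,29) (2,1,31) (2,2,31) (3,2,31) (3,3,29) (4,3,31)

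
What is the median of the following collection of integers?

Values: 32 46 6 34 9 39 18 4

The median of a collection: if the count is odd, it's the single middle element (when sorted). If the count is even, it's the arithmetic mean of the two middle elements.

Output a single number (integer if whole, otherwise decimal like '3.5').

Step 1: insert 32 -> lo=[32] (size 1, max 32) hi=[] (size 0) -> median=32
Step 2: insert 46 -> lo=[32] (size 1, max 32) hi=[46] (size 1, min 46) -> median=39
Step 3: insert 6 -> lo=[6, 32] (size 2, max 32) hi=[46] (size 1, min 46) -> median=32
Step 4: insert 34 -> lo=[6, 32] (size 2, max 32) hi=[34, 46] (size 2, min 34) -> median=33
Step 5: insert 9 -> lo=[6, 9, 32] (size 3, max 32) hi=[34, 46] (size 2, min 34) -> median=32
Step 6: insert 39 -> lo=[6, 9, 32] (size 3, max 32) hi=[34, 39, 46] (size 3, min 34) -> median=33
Step 7: insert 18 -> lo=[6, 9, 18, 32] (size 4, max 32) hi=[34, 39, 46] (size 3, min 34) -> median=32
Step 8: insert 4 -> lo=[4, 6, 9, 18] (size 4, max 18) hi=[32, 34, 39, 46] (size 4, min 32) -> median=25

Answer: 25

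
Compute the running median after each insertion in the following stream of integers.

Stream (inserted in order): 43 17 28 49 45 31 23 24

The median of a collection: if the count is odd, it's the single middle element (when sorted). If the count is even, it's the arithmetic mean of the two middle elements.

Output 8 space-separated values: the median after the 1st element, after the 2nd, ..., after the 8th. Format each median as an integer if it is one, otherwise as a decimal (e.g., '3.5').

Answer: 43 30 28 35.5 43 37 31 29.5

Derivation:
Step 1: insert 43 -> lo=[43] (size 1, max 43) hi=[] (size 0) -> median=43
Step 2: insert 17 -> lo=[17] (size 1, max 17) hi=[43] (size 1, min 43) -> median=30
Step 3: insert 28 -> lo=[17, 28] (size 2, max 28) hi=[43] (size 1, min 43) -> median=28
Step 4: insert 49 -> lo=[17, 28] (size 2, max 28) hi=[43, 49] (size 2, min 43) -> median=35.5
Step 5: insert 45 -> lo=[17, 28, 43] (size 3, max 43) hi=[45, 49] (size 2, min 45) -> median=43
Step 6: insert 31 -> lo=[17, 28, 31] (size 3, max 31) hi=[43, 45, 49] (size 3, min 43) -> median=37
Step 7: insert 23 -> lo=[17, 23, 28, 31] (size 4, max 31) hi=[43, 45, 49] (size 3, min 43) -> median=31
Step 8: insert 24 -> lo=[17, 23, 24, 28] (size 4, max 28) hi=[31, 43, 45, 49] (size 4, min 31) -> median=29.5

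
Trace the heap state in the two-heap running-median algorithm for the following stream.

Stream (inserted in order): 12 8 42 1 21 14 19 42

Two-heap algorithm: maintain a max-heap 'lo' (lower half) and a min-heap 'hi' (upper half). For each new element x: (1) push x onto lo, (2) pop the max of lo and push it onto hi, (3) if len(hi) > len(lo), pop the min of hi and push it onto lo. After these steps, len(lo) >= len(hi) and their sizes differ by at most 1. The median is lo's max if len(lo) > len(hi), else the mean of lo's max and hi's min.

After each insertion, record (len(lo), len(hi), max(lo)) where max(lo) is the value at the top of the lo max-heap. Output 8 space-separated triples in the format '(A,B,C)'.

Step 1: insert 12 -> lo=[12] hi=[] -> (len(lo)=1, len(hi)=0, max(lo)=12)
Step 2: insert 8 -> lo=[8] hi=[12] -> (len(lo)=1, len(hi)=1, max(lo)=8)
Step 3: insert 42 -> lo=[8, 12] hi=[42] -> (len(lo)=2, len(hi)=1, max(lo)=12)
Step 4: insert 1 -> lo=[1, 8] hi=[12, 42] -> (len(lo)=2, len(hi)=2, max(lo)=8)
Step 5: insert 21 -> lo=[1, 8, 12] hi=[21, 42] -> (len(lo)=3, len(hi)=2, max(lo)=12)
Step 6: insert 14 -> lo=[1, 8, 12] hi=[14, 21, 42] -> (len(lo)=3, len(hi)=3, max(lo)=12)
Step 7: insert 19 -> lo=[1, 8, 12, 14] hi=[19, 21, 42] -> (len(lo)=4, len(hi)=3, max(lo)=14)
Step 8: insert 42 -> lo=[1, 8, 12, 14] hi=[19, 21, 42, 42] -> (len(lo)=4, len(hi)=4, max(lo)=14)

Answer: (1,0,12) (1,1,8) (2,1,12) (2,2,8) (3,2,12) (3,3,12) (4,3,14) (4,4,14)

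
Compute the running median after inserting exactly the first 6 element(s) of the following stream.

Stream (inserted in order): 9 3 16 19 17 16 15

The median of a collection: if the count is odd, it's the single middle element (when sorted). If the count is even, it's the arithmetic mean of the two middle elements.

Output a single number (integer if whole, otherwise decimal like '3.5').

Answer: 16

Derivation:
Step 1: insert 9 -> lo=[9] (size 1, max 9) hi=[] (size 0) -> median=9
Step 2: insert 3 -> lo=[3] (size 1, max 3) hi=[9] (size 1, min 9) -> median=6
Step 3: insert 16 -> lo=[3, 9] (size 2, max 9) hi=[16] (size 1, min 16) -> median=9
Step 4: insert 19 -> lo=[3, 9] (size 2, max 9) hi=[16, 19] (size 2, min 16) -> median=12.5
Step 5: insert 17 -> lo=[3, 9, 16] (size 3, max 16) hi=[17, 19] (size 2, min 17) -> median=16
Step 6: insert 16 -> lo=[3, 9, 16] (size 3, max 16) hi=[16, 17, 19] (size 3, min 16) -> median=16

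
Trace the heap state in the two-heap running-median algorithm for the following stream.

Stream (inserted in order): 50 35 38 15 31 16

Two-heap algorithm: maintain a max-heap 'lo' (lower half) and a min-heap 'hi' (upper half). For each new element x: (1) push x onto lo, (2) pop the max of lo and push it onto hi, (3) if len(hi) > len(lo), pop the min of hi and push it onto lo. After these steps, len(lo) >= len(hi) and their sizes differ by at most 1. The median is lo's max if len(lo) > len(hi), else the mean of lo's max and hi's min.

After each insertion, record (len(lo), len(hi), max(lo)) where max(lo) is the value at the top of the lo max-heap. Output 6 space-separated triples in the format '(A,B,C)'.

Step 1: insert 50 -> lo=[50] hi=[] -> (len(lo)=1, len(hi)=0, max(lo)=50)
Step 2: insert 35 -> lo=[35] hi=[50] -> (len(lo)=1, len(hi)=1, max(lo)=35)
Step 3: insert 38 -> lo=[35, 38] hi=[50] -> (len(lo)=2, len(hi)=1, max(lo)=38)
Step 4: insert 15 -> lo=[15, 35] hi=[38, 50] -> (len(lo)=2, len(hi)=2, max(lo)=35)
Step 5: insert 31 -> lo=[15, 31, 35] hi=[38, 50] -> (len(lo)=3, len(hi)=2, max(lo)=35)
Step 6: insert 16 -> lo=[15, 16, 31] hi=[35, 38, 50] -> (len(lo)=3, len(hi)=3, max(lo)=31)

Answer: (1,0,50) (1,1,35) (2,1,38) (2,2,35) (3,2,35) (3,3,31)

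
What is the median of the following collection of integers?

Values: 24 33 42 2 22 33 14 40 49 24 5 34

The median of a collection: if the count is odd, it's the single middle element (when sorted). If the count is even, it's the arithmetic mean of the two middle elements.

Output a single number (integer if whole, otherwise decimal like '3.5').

Step 1: insert 24 -> lo=[24] (size 1, max 24) hi=[] (size 0) -> median=24
Step 2: insert 33 -> lo=[24] (size 1, max 24) hi=[33] (size 1, min 33) -> median=28.5
Step 3: insert 42 -> lo=[24, 33] (size 2, max 33) hi=[42] (size 1, min 42) -> median=33
Step 4: insert 2 -> lo=[2, 24] (size 2, max 24) hi=[33, 42] (size 2, min 33) -> median=28.5
Step 5: insert 22 -> lo=[2, 22, 24] (size 3, max 24) hi=[33, 42] (size 2, min 33) -> median=24
Step 6: insert 33 -> lo=[2, 22, 24] (size 3, max 24) hi=[33, 33, 42] (size 3, min 33) -> median=28.5
Step 7: insert 14 -> lo=[2, 14, 22, 24] (size 4, max 24) hi=[33, 33, 42] (size 3, min 33) -> median=24
Step 8: insert 40 -> lo=[2, 14, 22, 24] (size 4, max 24) hi=[33, 33, 40, 42] (size 4, min 33) -> median=28.5
Step 9: insert 49 -> lo=[2, 14, 22, 24, 33] (size 5, max 33) hi=[33, 40, 42, 49] (size 4, min 33) -> median=33
Step 10: insert 24 -> lo=[2, 14, 22, 24, 24] (size 5, max 24) hi=[33, 33, 40, 42, 49] (size 5, min 33) -> median=28.5
Step 11: insert 5 -> lo=[2, 5, 14, 22, 24, 24] (size 6, max 24) hi=[33, 33, 40, 42, 49] (size 5, min 33) -> median=24
Step 12: insert 34 -> lo=[2, 5, 14, 22, 24, 24] (size 6, max 24) hi=[33, 33, 34, 40, 42, 49] (size 6, min 33) -> median=28.5

Answer: 28.5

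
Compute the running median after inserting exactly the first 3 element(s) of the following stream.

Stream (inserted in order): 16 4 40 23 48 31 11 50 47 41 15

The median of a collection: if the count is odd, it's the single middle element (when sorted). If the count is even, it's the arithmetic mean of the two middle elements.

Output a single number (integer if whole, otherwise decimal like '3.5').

Answer: 16

Derivation:
Step 1: insert 16 -> lo=[16] (size 1, max 16) hi=[] (size 0) -> median=16
Step 2: insert 4 -> lo=[4] (size 1, max 4) hi=[16] (size 1, min 16) -> median=10
Step 3: insert 40 -> lo=[4, 16] (size 2, max 16) hi=[40] (size 1, min 40) -> median=16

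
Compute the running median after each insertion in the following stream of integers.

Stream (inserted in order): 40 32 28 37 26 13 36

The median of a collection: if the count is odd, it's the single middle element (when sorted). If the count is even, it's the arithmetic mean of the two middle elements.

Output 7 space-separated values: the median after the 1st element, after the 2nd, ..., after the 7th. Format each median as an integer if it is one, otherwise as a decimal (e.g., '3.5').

Step 1: insert 40 -> lo=[40] (size 1, max 40) hi=[] (size 0) -> median=40
Step 2: insert 32 -> lo=[32] (size 1, max 32) hi=[40] (size 1, min 40) -> median=36
Step 3: insert 28 -> lo=[28, 32] (size 2, max 32) hi=[40] (size 1, min 40) -> median=32
Step 4: insert 37 -> lo=[28, 32] (size 2, max 32) hi=[37, 40] (size 2, min 37) -> median=34.5
Step 5: insert 26 -> lo=[26, 28, 32] (size 3, max 32) hi=[37, 40] (size 2, min 37) -> median=32
Step 6: insert 13 -> lo=[13, 26, 28] (size 3, max 28) hi=[32, 37, 40] (size 3, min 32) -> median=30
Step 7: insert 36 -> lo=[13, 26, 28, 32] (size 4, max 32) hi=[36, 37, 40] (size 3, min 36) -> median=32

Answer: 40 36 32 34.5 32 30 32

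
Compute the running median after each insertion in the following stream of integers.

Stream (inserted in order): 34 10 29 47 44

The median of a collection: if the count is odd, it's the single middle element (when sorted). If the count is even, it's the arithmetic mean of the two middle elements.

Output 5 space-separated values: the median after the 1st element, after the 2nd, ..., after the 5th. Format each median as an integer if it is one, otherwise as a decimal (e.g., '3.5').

Answer: 34 22 29 31.5 34

Derivation:
Step 1: insert 34 -> lo=[34] (size 1, max 34) hi=[] (size 0) -> median=34
Step 2: insert 10 -> lo=[10] (size 1, max 10) hi=[34] (size 1, min 34) -> median=22
Step 3: insert 29 -> lo=[10, 29] (size 2, max 29) hi=[34] (size 1, min 34) -> median=29
Step 4: insert 47 -> lo=[10, 29] (size 2, max 29) hi=[34, 47] (size 2, min 34) -> median=31.5
Step 5: insert 44 -> lo=[10, 29, 34] (size 3, max 34) hi=[44, 47] (size 2, min 44) -> median=34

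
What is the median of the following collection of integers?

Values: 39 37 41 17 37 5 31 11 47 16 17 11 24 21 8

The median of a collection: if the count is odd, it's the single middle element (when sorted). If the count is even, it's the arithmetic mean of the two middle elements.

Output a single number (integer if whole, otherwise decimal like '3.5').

Answer: 21

Derivation:
Step 1: insert 39 -> lo=[39] (size 1, max 39) hi=[] (size 0) -> median=39
Step 2: insert 37 -> lo=[37] (size 1, max 37) hi=[39] (size 1, min 39) -> median=38
Step 3: insert 41 -> lo=[37, 39] (size 2, max 39) hi=[41] (size 1, min 41) -> median=39
Step 4: insert 17 -> lo=[17, 37] (size 2, max 37) hi=[39, 41] (size 2, min 39) -> median=38
Step 5: insert 37 -> lo=[17, 37, 37] (size 3, max 37) hi=[39, 41] (size 2, min 39) -> median=37
Step 6: insert 5 -> lo=[5, 17, 37] (size 3, max 37) hi=[37, 39, 41] (size 3, min 37) -> median=37
Step 7: insert 31 -> lo=[5, 17, 31, 37] (size 4, max 37) hi=[37, 39, 41] (size 3, min 37) -> median=37
Step 8: insert 11 -> lo=[5, 11, 17, 31] (size 4, max 31) hi=[37, 37, 39, 41] (size 4, min 37) -> median=34
Step 9: insert 47 -> lo=[5, 11, 17, 31, 37] (size 5, max 37) hi=[37, 39, 41, 47] (size 4, min 37) -> median=37
Step 10: insert 16 -> lo=[5, 11, 16, 17, 31] (size 5, max 31) hi=[37, 37, 39, 41, 47] (size 5, min 37) -> median=34
Step 11: insert 17 -> lo=[5, 11, 16, 17, 17, 31] (size 6, max 31) hi=[37, 37, 39, 41, 47] (size 5, min 37) -> median=31
Step 12: insert 11 -> lo=[5, 11, 11, 16, 17, 17] (size 6, max 17) hi=[31, 37, 37, 39, 41, 47] (size 6, min 31) -> median=24
Step 13: insert 24 -> lo=[5, 11, 11, 16, 17, 17, 24] (size 7, max 24) hi=[31, 37, 37, 39, 41, 47] (size 6, min 31) -> median=24
Step 14: insert 21 -> lo=[5, 11, 11, 16, 17, 17, 21] (size 7, max 21) hi=[24, 31, 37, 37, 39, 41, 47] (size 7, min 24) -> median=22.5
Step 15: insert 8 -> lo=[5, 8, 11, 11, 16, 17, 17, 21] (size 8, max 21) hi=[24, 31, 37, 37, 39, 41, 47] (size 7, min 24) -> median=21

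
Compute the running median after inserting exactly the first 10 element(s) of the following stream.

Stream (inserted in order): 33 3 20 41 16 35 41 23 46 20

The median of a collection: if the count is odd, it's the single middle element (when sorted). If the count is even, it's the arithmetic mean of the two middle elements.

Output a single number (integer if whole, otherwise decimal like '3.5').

Answer: 28

Derivation:
Step 1: insert 33 -> lo=[33] (size 1, max 33) hi=[] (size 0) -> median=33
Step 2: insert 3 -> lo=[3] (size 1, max 3) hi=[33] (size 1, min 33) -> median=18
Step 3: insert 20 -> lo=[3, 20] (size 2, max 20) hi=[33] (size 1, min 33) -> median=20
Step 4: insert 41 -> lo=[3, 20] (size 2, max 20) hi=[33, 41] (size 2, min 33) -> median=26.5
Step 5: insert 16 -> lo=[3, 16, 20] (size 3, max 20) hi=[33, 41] (size 2, min 33) -> median=20
Step 6: insert 35 -> lo=[3, 16, 20] (size 3, max 20) hi=[33, 35, 41] (size 3, min 33) -> median=26.5
Step 7: insert 41 -> lo=[3, 16, 20, 33] (size 4, max 33) hi=[35, 41, 41] (size 3, min 35) -> median=33
Step 8: insert 23 -> lo=[3, 16, 20, 23] (size 4, max 23) hi=[33, 35, 41, 41] (size 4, min 33) -> median=28
Step 9: insert 46 -> lo=[3, 16, 20, 23, 33] (size 5, max 33) hi=[35, 41, 41, 46] (size 4, min 35) -> median=33
Step 10: insert 20 -> lo=[3, 16, 20, 20, 23] (size 5, max 23) hi=[33, 35, 41, 41, 46] (size 5, min 33) -> median=28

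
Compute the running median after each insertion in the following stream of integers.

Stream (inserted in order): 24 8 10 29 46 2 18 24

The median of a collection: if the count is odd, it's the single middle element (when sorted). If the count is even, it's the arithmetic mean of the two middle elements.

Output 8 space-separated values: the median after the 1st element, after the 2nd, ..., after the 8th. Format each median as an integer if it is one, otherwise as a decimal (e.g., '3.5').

Answer: 24 16 10 17 24 17 18 21

Derivation:
Step 1: insert 24 -> lo=[24] (size 1, max 24) hi=[] (size 0) -> median=24
Step 2: insert 8 -> lo=[8] (size 1, max 8) hi=[24] (size 1, min 24) -> median=16
Step 3: insert 10 -> lo=[8, 10] (size 2, max 10) hi=[24] (size 1, min 24) -> median=10
Step 4: insert 29 -> lo=[8, 10] (size 2, max 10) hi=[24, 29] (size 2, min 24) -> median=17
Step 5: insert 46 -> lo=[8, 10, 24] (size 3, max 24) hi=[29, 46] (size 2, min 29) -> median=24
Step 6: insert 2 -> lo=[2, 8, 10] (size 3, max 10) hi=[24, 29, 46] (size 3, min 24) -> median=17
Step 7: insert 18 -> lo=[2, 8, 10, 18] (size 4, max 18) hi=[24, 29, 46] (size 3, min 24) -> median=18
Step 8: insert 24 -> lo=[2, 8, 10, 18] (size 4, max 18) hi=[24, 24, 29, 46] (size 4, min 24) -> median=21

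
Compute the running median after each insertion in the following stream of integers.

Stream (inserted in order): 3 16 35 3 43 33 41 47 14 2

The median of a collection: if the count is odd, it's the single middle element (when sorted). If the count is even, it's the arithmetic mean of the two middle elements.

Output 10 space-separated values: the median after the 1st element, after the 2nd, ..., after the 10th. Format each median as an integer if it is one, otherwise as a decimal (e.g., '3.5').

Answer: 3 9.5 16 9.5 16 24.5 33 34 33 24.5

Derivation:
Step 1: insert 3 -> lo=[3] (size 1, max 3) hi=[] (size 0) -> median=3
Step 2: insert 16 -> lo=[3] (size 1, max 3) hi=[16] (size 1, min 16) -> median=9.5
Step 3: insert 35 -> lo=[3, 16] (size 2, max 16) hi=[35] (size 1, min 35) -> median=16
Step 4: insert 3 -> lo=[3, 3] (size 2, max 3) hi=[16, 35] (size 2, min 16) -> median=9.5
Step 5: insert 43 -> lo=[3, 3, 16] (size 3, max 16) hi=[35, 43] (size 2, min 35) -> median=16
Step 6: insert 33 -> lo=[3, 3, 16] (size 3, max 16) hi=[33, 35, 43] (size 3, min 33) -> median=24.5
Step 7: insert 41 -> lo=[3, 3, 16, 33] (size 4, max 33) hi=[35, 41, 43] (size 3, min 35) -> median=33
Step 8: insert 47 -> lo=[3, 3, 16, 33] (size 4, max 33) hi=[35, 41, 43, 47] (size 4, min 35) -> median=34
Step 9: insert 14 -> lo=[3, 3, 14, 16, 33] (size 5, max 33) hi=[35, 41, 43, 47] (size 4, min 35) -> median=33
Step 10: insert 2 -> lo=[2, 3, 3, 14, 16] (size 5, max 16) hi=[33, 35, 41, 43, 47] (size 5, min 33) -> median=24.5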